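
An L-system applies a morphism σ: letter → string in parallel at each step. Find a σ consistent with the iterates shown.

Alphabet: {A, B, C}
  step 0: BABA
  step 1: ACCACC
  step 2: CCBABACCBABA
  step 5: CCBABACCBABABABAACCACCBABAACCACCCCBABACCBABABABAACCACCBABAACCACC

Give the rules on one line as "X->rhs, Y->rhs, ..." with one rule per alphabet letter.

A->CC, B->A, C->BA

  step 1 ⇒ step 2: ACCACC ⇒ CC·BA·BA·CC·BA·BA
    A ↦ CC
    C ↦ BA
  step 0 ⇒ step 1: BABA ⇒ A·CC·A·CC
    B ↦ A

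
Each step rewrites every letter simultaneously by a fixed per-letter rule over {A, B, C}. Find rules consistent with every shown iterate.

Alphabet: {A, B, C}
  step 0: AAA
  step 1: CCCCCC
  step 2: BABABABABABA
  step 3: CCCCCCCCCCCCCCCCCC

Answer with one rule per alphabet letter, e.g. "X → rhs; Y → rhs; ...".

A->CC, B->C, C->BA

  step 2 ⇒ step 3: BABABABABABA ⇒ C·CC·C·CC·C·CC·C·CC·C·CC·C·CC
    A ↦ CC
    B ↦ C
  step 1 ⇒ step 2: CCCCCC ⇒ BA·BA·BA·BA·BA·BA
    C ↦ BA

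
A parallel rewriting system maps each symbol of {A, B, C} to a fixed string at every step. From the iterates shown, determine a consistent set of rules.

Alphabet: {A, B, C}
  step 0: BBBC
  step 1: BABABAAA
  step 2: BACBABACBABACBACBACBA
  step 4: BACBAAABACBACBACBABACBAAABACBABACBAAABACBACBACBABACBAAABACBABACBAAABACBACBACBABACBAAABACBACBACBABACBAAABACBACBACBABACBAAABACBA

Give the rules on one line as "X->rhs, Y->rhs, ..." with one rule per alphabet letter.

  step 1 ⇒ step 2: BABABAAA ⇒ BA·CBA·BA·CBA·BA·CBA·CBA·CBA
    A ↦ CBA
    B ↦ BA
  step 0 ⇒ step 1: BBBC ⇒ BA·BA·BA·AA
    C ↦ AA

A->CBA, B->BA, C->AA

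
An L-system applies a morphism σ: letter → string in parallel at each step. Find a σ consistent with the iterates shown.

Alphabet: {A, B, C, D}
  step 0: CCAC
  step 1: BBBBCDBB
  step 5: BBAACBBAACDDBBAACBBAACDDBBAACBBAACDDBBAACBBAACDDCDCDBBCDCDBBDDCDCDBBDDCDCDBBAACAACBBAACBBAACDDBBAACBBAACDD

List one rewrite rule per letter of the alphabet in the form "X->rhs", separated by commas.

A->CD, B->D, C->BB, D->AAC

  step 0 ⇒ step 1: CCAC ⇒ BB·BB·CD·BB
    A ↦ CD
    C ↦ BB
    B ↦ D  (constrained at step 1)
    D ↦ AAC  (constrained at step 1)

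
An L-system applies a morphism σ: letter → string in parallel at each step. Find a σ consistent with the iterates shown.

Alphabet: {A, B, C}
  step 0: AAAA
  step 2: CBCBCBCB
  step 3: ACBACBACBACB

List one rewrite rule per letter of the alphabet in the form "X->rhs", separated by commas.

A->B, B->CB, C->A

  step 2 ⇒ step 3: CBCBCBCB ⇒ A·CB·A·CB·A·CB·A·CB
    B ↦ CB
    C ↦ A
    A ↦ B  (constrained at step 0)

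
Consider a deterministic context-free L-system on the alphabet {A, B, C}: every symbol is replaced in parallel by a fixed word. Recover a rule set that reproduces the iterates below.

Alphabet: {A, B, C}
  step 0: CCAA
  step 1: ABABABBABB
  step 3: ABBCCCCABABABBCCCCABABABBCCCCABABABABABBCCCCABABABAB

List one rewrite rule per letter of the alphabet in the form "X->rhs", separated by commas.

  step 0 ⇒ step 1: CCAA ⇒ AB·AB·ABB·ABB
    A ↦ ABB
    C ↦ AB
    B ↦ CC  (constrained at step 1)

A->ABB, B->CC, C->AB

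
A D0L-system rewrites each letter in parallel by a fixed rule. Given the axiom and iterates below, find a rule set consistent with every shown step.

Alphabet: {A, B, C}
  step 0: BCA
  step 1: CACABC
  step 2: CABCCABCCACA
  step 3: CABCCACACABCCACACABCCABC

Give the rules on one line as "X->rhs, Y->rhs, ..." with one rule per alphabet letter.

  step 2 ⇒ step 3: CABCCABCCACA ⇒ CA·BC·CA·CA·CA·BC·CA·CA·CA·BC·CA·BC
    A ↦ BC
    B ↦ CA
    C ↦ CA

A->BC, B->CA, C->CA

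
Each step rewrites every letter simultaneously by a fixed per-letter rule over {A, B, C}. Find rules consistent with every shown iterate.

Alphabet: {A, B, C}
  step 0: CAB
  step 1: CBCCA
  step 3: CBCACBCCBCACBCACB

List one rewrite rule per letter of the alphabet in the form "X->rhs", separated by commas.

  step 0 ⇒ step 1: CAB ⇒ CB·C·CA
    A ↦ C
    B ↦ CA
    C ↦ CB

A->C, B->CA, C->CB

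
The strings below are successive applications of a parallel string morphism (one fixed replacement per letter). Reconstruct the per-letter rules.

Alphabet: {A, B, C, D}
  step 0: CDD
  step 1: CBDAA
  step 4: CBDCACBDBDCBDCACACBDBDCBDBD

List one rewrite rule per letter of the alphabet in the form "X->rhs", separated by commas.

  step 0 ⇒ step 1: CDD ⇒ CBD·A·A
    C ↦ CBD
    D ↦ A
    A ↦ BD  (constrained at step 1)
    B ↦ C  (constrained at step 1)

A->BD, B->C, C->CBD, D->A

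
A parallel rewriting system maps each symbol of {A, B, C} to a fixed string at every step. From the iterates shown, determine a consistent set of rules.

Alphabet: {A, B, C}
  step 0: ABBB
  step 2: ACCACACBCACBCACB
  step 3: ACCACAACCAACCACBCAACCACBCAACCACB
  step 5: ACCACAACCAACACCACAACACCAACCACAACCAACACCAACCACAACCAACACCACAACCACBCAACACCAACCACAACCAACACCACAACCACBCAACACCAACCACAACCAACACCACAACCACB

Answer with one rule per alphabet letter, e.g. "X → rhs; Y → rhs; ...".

A->AC, B->CB, C->CA

  step 2 ⇒ step 3: ACCACACBCACBCACB ⇒ AC·CA·CA·AC·CA·AC·CA·CB·CA·AC·CA·CB·CA·AC·CA·CB
    A ↦ AC
    B ↦ CB
    C ↦ CA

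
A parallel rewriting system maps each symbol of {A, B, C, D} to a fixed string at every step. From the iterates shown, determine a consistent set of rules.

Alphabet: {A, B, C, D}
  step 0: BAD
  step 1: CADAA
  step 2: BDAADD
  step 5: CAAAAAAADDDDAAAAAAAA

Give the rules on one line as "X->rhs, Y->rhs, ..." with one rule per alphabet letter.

A->D, B->CA, C->B, D->AA

  step 1 ⇒ step 2: CADAA ⇒ B·D·AA·D·D
    A ↦ D
    C ↦ B
    D ↦ AA
  step 0 ⇒ step 1: BAD ⇒ CA·D·AA
    B ↦ CA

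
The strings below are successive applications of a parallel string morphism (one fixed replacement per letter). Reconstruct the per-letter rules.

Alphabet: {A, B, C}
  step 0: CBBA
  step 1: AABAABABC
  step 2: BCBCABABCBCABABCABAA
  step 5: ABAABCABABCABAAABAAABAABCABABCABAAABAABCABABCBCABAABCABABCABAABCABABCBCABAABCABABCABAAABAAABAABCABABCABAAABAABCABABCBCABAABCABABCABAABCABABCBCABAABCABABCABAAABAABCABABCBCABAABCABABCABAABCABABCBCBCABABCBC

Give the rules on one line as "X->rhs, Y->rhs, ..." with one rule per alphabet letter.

A->BC, B->ABA, C->A

  step 1 ⇒ step 2: AABAABABC ⇒ BC·BC·ABA·BC·BC·ABA·BC·ABA·A
    A ↦ BC
    B ↦ ABA
    C ↦ A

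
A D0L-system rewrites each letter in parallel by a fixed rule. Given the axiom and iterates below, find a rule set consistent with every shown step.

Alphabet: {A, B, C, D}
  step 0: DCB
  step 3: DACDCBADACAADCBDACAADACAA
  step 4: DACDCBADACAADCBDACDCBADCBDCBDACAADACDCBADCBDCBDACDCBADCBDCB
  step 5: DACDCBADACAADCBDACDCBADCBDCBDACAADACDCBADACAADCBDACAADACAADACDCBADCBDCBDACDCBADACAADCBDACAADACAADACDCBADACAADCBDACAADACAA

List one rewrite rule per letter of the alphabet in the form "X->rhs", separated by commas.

A->DCB, B->A, C->A, D->DAC

  step 4 ⇒ step 5: DACDCBADACAADCBDACDCBADCBDCBDACAADACDCBADCBDCBDACDCBADCBDCB ⇒ DAC·DCB·A·DAC·A·A·DCB·DAC·DCB·A·DCB·DCB·DAC·A·A·DAC·DCB·A·DAC·A·A·DCB·DAC·A·A·DAC·A·A·DAC·DCB·A·DCB·DCB·DAC·DCB·A·DAC·A·A·DCB·DAC·A·A·DAC·A·A·DAC·DCB·A·DAC·A·A·DCB·DAC·A·A·DAC·A·A
    A ↦ DCB
    B ↦ A
    C ↦ A
    D ↦ DAC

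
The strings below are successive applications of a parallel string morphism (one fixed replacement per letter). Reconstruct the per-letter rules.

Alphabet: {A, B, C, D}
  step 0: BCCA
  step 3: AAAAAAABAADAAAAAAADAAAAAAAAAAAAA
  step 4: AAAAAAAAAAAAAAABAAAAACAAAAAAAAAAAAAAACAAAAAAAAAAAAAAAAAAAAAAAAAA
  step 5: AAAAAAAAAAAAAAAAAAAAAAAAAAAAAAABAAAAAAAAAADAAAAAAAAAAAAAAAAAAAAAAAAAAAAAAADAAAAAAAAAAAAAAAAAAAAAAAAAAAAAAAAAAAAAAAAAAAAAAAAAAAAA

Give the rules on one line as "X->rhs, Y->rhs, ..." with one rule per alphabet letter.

  step 4 ⇒ step 5: AAAAAAAAAAAAAAABAAAAACAAAAAAAAAAAAAAACAAAAAAAAAAAAAAAAAAAAAAAAAA ⇒ AA·AA·AA·AA·AA·AA·AA·AA·AA·AA·AA·AA·AA·AA·AA·AB·AA·AA·AA·AA·AA·DA·AA·AA·AA·AA·AA·AA·AA·AA·AA·AA·AA·AA·AA·AA·AA·DA·AA·AA·AA·AA·AA·AA·AA·AA·AA·AA·AA·AA·AA·AA·AA·AA·AA·AA·AA·AA·AA·AA·AA·AA·AA·AA
    A ↦ AA
    B ↦ AB
    C ↦ DA
  step 3 ⇒ step 4: AAAAAAABAADAAAAAAADAAAAAAAAAAAAA ⇒ AA·AA·AA·AA·AA·AA·AA·AB·AA·AA·AC·AA·AA·AA·AA·AA·AA·AA·AC·AA·AA·AA·AA·AA·AA·AA·AA·AA·AA·AA·AA·AA
    D ↦ AC

A->AA, B->AB, C->DA, D->AC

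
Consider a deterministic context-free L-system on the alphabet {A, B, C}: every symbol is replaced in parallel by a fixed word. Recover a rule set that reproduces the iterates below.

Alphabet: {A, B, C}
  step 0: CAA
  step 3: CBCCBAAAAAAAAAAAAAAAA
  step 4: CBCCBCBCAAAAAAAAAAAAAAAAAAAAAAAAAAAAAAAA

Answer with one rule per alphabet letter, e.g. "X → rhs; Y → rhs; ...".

  step 3 ⇒ step 4: CBCCBAAAAAAAAAAAAAAAA ⇒ CB·C·CB·CB·C·AA·AA·AA·AA·AA·AA·AA·AA·AA·AA·AA·AA·AA·AA·AA·AA
    A ↦ AA
    B ↦ C
    C ↦ CB

A->AA, B->C, C->CB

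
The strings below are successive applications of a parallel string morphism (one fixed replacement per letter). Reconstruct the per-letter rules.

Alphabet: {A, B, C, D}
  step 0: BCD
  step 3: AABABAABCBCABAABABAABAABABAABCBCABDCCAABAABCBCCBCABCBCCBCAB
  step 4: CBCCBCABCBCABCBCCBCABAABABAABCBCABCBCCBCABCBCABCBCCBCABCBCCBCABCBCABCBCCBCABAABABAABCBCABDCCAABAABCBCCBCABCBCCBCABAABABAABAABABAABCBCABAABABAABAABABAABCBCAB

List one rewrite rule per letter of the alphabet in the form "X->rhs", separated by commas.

A->CBC, B->AB, C->AAB, D->DCC

  step 3 ⇒ step 4: AABABAABCBCABAABABAABAABABAABCBCABDCCAABAABCBCCBCABCBCCBCAB ⇒ CBC·CBC·AB·CBC·AB·CBC·CBC·AB·AAB·AB·AAB·CBC·AB·CBC·CBC·AB·CBC·AB·CBC·CBC·AB·CBC·CBC·AB·CBC·AB·CBC·CBC·AB·AAB·AB·AAB·CBC·AB·DCC·AAB·AAB·CBC·CBC·AB·CBC·CBC·AB·AAB·AB·AAB·AAB·AB·AAB·CBC·AB·AAB·AB·AAB·AAB·AB·AAB·CBC·AB
    A ↦ CBC
    B ↦ AB
    C ↦ AAB
    D ↦ DCC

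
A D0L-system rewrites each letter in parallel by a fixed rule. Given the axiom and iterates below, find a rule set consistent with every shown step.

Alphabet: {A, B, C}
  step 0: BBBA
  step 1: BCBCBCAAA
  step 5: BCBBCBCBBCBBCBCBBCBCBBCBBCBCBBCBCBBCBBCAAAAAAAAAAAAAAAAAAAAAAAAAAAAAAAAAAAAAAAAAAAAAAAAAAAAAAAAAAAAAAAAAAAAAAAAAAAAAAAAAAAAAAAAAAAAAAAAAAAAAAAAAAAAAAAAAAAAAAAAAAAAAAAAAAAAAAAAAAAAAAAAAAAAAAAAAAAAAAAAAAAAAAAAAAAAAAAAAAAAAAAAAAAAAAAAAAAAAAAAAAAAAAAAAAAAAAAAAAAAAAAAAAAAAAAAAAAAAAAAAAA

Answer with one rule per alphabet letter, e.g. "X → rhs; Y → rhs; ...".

A->AAA, B->BC, C->B

  step 0 ⇒ step 1: BBBA ⇒ BC·BC·BC·AAA
    A ↦ AAA
    B ↦ BC
    C ↦ B  (constrained at step 1)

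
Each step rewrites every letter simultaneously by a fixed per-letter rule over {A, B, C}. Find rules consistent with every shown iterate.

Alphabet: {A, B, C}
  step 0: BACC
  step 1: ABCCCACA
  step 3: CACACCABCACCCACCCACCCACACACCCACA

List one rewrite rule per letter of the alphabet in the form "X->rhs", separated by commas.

  step 0 ⇒ step 1: BACC ⇒ AB·CC·CA·CA
    A ↦ CC
    B ↦ AB
    C ↦ CA

A->CC, B->AB, C->CA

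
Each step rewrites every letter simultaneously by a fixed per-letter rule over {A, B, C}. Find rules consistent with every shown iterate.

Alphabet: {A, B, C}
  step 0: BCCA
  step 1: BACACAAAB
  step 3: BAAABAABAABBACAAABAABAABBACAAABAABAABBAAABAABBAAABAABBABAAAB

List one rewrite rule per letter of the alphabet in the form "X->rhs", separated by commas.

  step 0 ⇒ step 1: BCCA ⇒ BA·CA·CA·AAB
    A ↦ AAB
    B ↦ BA
    C ↦ CA

A->AAB, B->BA, C->CA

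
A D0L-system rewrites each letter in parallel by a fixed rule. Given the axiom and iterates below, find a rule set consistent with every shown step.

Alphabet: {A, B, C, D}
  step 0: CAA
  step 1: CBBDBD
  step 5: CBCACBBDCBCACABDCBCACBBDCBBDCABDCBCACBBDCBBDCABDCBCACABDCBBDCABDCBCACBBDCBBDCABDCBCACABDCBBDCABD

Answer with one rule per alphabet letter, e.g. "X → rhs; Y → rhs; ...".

  step 0 ⇒ step 1: CAA ⇒ CB·BD·BD
    A ↦ BD
    C ↦ CB
    B ↦ CA  (constrained at step 1)
    D ↦ BD  (constrained at step 1)

A->BD, B->CA, C->CB, D->BD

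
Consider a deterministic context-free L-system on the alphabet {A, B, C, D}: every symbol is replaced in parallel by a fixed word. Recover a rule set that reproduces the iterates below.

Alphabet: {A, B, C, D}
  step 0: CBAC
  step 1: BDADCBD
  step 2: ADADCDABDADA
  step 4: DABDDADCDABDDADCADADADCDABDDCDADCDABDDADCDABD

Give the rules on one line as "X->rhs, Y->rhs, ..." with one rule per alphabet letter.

  step 1 ⇒ step 2: BDADCBD ⇒ A·DA·DC·DA·BD·A·DA
    A ↦ DC
    B ↦ A
    C ↦ BD
    D ↦ DA

A->DC, B->A, C->BD, D->DA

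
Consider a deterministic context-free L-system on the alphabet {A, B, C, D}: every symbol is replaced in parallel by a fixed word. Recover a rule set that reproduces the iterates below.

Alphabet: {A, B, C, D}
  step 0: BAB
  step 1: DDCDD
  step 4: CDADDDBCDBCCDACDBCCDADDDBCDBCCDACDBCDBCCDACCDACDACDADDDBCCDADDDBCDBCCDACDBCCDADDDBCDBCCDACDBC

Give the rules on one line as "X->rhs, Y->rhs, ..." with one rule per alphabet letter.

A->C, B->DD, C->DBC, D->CDA

  step 0 ⇒ step 1: BAB ⇒ DD·C·DD
    A ↦ C
    B ↦ DD
    C ↦ DBC  (constrained at step 1)
    D ↦ CDA  (constrained at step 1)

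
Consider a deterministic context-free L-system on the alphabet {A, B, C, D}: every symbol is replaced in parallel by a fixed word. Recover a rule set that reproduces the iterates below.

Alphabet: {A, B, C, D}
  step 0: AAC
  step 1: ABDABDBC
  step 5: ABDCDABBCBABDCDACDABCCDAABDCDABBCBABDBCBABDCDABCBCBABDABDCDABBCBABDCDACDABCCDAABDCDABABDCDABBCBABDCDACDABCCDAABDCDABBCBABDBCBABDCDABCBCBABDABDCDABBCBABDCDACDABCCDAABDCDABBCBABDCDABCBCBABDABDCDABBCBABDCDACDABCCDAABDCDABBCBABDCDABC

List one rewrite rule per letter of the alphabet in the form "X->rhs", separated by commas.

  step 0 ⇒ step 1: AAC ⇒ ABD·ABD·BC
    A ↦ ABD
    C ↦ BC
    B ↦ CDA  (constrained at step 1)
    D ↦ B  (constrained at step 1)

A->ABD, B->CDA, C->BC, D->B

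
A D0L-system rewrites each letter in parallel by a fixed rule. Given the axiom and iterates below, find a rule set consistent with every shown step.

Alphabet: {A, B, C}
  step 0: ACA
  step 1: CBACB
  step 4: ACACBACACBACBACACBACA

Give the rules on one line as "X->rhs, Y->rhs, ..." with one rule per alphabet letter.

A->CB, B->CA, C->A

  step 0 ⇒ step 1: ACA ⇒ CB·A·CB
    A ↦ CB
    C ↦ A
    B ↦ CA  (constrained at step 1)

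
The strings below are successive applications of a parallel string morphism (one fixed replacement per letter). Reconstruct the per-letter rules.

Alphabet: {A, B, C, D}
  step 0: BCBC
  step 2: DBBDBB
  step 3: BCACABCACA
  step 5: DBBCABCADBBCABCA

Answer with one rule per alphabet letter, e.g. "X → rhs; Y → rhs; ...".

A->B, B->CA, C->D, D->B

  step 2 ⇒ step 3: DBBDBB ⇒ B·CA·CA·B·CA·CA
    B ↦ CA
    D ↦ B
    A ↦ B  (constrained at step 3)
    C ↦ D  (constrained at step 0)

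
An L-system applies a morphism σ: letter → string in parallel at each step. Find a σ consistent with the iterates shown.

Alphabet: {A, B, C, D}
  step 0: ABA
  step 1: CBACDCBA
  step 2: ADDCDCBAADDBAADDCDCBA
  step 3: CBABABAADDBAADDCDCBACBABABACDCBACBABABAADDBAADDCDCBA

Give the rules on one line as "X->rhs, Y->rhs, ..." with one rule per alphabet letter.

  step 2 ⇒ step 3: ADDCDCBAADDBAADDCDCBA ⇒ CBA·BA·BA·ADD·BA·ADD·CD·CBA·CBA·BA·BA·CD·CBA·CBA·BA·BA·ADD·BA·ADD·CD·CBA
    A ↦ CBA
    B ↦ CD
    C ↦ ADD
    D ↦ BA

A->CBA, B->CD, C->ADD, D->BA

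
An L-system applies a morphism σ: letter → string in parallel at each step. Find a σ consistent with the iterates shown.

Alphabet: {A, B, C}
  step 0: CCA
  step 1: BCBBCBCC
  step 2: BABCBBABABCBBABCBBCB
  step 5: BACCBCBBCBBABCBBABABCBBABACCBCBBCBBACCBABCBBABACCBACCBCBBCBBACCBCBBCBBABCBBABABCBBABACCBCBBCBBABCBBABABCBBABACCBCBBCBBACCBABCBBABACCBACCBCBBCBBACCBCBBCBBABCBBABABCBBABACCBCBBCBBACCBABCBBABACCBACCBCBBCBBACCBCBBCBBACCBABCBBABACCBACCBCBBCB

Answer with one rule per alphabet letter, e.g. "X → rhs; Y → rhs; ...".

  step 1 ⇒ step 2: BCBBCBCC ⇒ BA·BCB·BA·BA·BCB·BA·BCB·BCB
    B ↦ BA
    C ↦ BCB
  step 0 ⇒ step 1: CCA ⇒ BCB·BCB·CC
    A ↦ CC

A->CC, B->BA, C->BCB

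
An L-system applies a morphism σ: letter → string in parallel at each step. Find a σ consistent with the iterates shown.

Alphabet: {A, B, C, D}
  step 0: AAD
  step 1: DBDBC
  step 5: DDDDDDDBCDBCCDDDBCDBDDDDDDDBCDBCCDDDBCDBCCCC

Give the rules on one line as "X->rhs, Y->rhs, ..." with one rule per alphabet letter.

A->DB, B->ADA, C->DD, D->C

  step 0 ⇒ step 1: AAD ⇒ DB·DB·C
    A ↦ DB
    D ↦ C
    B ↦ ADA  (constrained at step 1)
    C ↦ DD  (constrained at step 1)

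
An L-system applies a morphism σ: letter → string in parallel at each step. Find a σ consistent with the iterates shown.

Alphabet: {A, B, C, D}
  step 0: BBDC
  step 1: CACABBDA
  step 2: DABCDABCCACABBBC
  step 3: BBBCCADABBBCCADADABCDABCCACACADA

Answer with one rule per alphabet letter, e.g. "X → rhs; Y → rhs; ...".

A->BC, B->CA, C->DA, D->BB

  step 2 ⇒ step 3: DABCDABCCACABBBC ⇒ BB·BC·CA·DA·BB·BC·CA·DA·DA·BC·DA·BC·CA·CA·CA·DA
    A ↦ BC
    B ↦ CA
    C ↦ DA
    D ↦ BB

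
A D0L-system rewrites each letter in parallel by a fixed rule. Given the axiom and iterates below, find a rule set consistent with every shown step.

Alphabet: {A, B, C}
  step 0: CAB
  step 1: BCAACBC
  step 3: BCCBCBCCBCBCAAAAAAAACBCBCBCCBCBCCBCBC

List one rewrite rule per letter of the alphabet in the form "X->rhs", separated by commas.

A->AA, B->CBC, C->BC

  step 0 ⇒ step 1: CAB ⇒ BC·AA·CBC
    A ↦ AA
    B ↦ CBC
    C ↦ BC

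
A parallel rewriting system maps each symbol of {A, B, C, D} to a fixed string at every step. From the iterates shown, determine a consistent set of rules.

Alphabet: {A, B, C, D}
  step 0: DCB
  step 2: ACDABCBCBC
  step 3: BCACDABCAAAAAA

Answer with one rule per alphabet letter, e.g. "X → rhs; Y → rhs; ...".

A->BC, B->A, C->A, D->CDA

  step 2 ⇒ step 3: ACDABCBCBC ⇒ BC·A·CDA·BC·A·A·A·A·A·A
    A ↦ BC
    B ↦ A
    C ↦ A
    D ↦ CDA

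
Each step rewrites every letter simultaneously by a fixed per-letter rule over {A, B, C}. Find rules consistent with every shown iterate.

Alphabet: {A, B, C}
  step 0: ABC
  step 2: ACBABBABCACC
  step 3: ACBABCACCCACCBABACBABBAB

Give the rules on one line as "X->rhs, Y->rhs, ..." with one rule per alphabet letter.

A->AC, B->C, C->BAB

  step 2 ⇒ step 3: ACBABBABCACC ⇒ AC·BAB·C·AC·C·C·AC·C·BAB·AC·BAB·BAB
    A ↦ AC
    B ↦ C
    C ↦ BAB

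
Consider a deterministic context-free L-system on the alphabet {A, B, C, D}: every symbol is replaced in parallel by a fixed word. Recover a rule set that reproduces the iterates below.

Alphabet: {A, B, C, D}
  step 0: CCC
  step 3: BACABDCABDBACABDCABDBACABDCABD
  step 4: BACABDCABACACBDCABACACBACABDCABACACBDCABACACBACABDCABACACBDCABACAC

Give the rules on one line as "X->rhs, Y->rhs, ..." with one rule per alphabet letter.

  step 3 ⇒ step 4: BACABDCABDBACABDCABDBACABDCABD ⇒ BA·CA·BD·CA·BA·CAC·BD·CA·BA·CAC·BA·CA·BD·CA·BA·CAC·BD·CA·BA·CAC·BA·CA·BD·CA·BA·CAC·BD·CA·BA·CAC
    A ↦ CA
    B ↦ BA
    C ↦ BD
    D ↦ CAC

A->CA, B->BA, C->BD, D->CAC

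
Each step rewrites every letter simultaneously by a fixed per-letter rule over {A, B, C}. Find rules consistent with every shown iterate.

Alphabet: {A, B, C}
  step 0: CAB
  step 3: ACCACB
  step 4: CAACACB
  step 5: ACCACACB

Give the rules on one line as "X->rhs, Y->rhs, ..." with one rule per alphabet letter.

  step 4 ⇒ step 5: CAACACB ⇒ A·C·C·A·C·A·CB
    A ↦ C
    B ↦ CB
    C ↦ A

A->C, B->CB, C->A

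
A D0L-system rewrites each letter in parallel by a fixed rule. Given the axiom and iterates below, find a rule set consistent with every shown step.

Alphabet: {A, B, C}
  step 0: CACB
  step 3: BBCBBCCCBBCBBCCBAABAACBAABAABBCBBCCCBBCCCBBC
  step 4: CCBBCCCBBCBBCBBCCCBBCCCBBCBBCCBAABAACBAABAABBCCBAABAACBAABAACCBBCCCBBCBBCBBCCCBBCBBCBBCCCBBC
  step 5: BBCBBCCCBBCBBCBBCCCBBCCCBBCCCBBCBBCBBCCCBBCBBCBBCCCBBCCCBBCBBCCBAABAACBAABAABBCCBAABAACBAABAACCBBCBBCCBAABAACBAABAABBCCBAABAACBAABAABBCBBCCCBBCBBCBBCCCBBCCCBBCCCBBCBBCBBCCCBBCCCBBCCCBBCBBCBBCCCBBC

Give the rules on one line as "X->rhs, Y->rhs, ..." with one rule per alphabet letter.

  step 4 ⇒ step 5: CCBBCCCBBCBBCBBCCCBBCCCBBCBBCCBAABAACBAABAABBCCBAABAACBAABAACCBBCCCBBCBBCBBCCCBBCBBCBBCCCBBC ⇒ BBC·BBC·C·C·BBC·BBC·BBC·C·C·BBC·C·C·BBC·C·C·BBC·BBC·BBC·C·C·BBC·BBC·BBC·C·C·BBC·C·C·BBC·BBC·C·BAA·BAA·C·BAA·BAA·BBC·C·BAA·BAA·C·BAA·BAA·C·C·BBC·BBC·C·BAA·BAA·C·BAA·BAA·BBC·C·BAA·BAA·C·BAA·BAA·BBC·BBC·C·C·BBC·BBC·BBC·C·C·BBC·C·C·BBC·C·C·BBC·BBC·BBC·C·C·BBC·C·C·BBC·C·C·BBC·BBC·BBC·C·C·BBC
    A ↦ BAA
    B ↦ C
    C ↦ BBC

A->BAA, B->C, C->BBC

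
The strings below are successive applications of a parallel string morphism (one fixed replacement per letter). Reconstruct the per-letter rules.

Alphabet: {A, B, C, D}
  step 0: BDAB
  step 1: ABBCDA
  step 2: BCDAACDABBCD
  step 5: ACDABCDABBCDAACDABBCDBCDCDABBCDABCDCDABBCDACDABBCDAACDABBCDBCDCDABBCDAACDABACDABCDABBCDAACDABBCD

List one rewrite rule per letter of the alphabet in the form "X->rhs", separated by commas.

A->BCD, B->A, C->CDA, D->B

  step 1 ⇒ step 2: ABBCDA ⇒ BCD·A·A·CDA·B·BCD
    A ↦ BCD
    B ↦ A
    C ↦ CDA
    D ↦ B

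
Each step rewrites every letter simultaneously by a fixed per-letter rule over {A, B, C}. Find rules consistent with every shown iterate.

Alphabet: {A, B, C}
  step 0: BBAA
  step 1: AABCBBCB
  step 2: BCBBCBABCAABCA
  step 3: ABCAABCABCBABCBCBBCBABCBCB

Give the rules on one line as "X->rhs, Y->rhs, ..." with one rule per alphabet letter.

  step 2 ⇒ step 3: BCBBCBABCAABCA ⇒ A·BC·A·A·BC·A·BCB·A·BC·BCB·BCB·A·BC·BCB
    A ↦ BCB
    B ↦ A
    C ↦ BC

A->BCB, B->A, C->BC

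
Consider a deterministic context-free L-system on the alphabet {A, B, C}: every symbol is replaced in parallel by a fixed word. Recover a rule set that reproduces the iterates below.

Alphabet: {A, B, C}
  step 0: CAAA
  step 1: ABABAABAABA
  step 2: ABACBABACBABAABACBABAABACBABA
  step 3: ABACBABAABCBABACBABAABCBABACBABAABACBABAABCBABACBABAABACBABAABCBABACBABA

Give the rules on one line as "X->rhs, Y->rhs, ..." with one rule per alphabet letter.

A->ABA, B->CB, C->AB

  step 2 ⇒ step 3: ABACBABACBABAABACBABAABACBABA ⇒ ABA·CB·ABA·AB·CB·ABA·CB·ABA·AB·CB·ABA·CB·ABA·ABA·CB·ABA·AB·CB·ABA·CB·ABA·ABA·CB·ABA·AB·CB·ABA·CB·ABA
    A ↦ ABA
    B ↦ CB
    C ↦ AB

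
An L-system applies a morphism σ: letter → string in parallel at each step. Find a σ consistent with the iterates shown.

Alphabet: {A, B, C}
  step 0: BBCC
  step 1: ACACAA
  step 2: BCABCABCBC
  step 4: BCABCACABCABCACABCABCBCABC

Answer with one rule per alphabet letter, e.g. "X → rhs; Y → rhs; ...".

A->BC, B->AC, C->A

  step 1 ⇒ step 2: ACACAA ⇒ BC·A·BC·A·BC·BC
    A ↦ BC
    C ↦ A
  step 0 ⇒ step 1: BBCC ⇒ AC·AC·A·A
    B ↦ AC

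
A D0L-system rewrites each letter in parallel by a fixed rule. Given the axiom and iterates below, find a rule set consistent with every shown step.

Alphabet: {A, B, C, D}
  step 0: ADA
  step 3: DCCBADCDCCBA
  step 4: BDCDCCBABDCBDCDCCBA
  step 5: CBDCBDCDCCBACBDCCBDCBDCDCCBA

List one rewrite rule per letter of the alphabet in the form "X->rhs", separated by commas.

  step 4 ⇒ step 5: BDCDCCBABDCBDCDCCBA ⇒ C·B·DC·B·DC·DC·C·BA·C·B·DC·C·B·DC·B·DC·DC·C·BA
    A ↦ BA
    B ↦ C
    C ↦ DC
    D ↦ B

A->BA, B->C, C->DC, D->B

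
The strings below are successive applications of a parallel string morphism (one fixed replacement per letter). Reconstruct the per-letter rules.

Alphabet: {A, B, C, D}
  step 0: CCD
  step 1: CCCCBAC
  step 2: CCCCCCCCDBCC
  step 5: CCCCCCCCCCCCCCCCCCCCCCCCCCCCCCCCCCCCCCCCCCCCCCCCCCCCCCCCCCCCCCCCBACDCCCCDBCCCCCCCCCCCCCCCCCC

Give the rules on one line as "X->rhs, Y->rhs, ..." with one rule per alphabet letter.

  step 1 ⇒ step 2: CCCCBAC ⇒ CC·CC·CC·CC·D·B·CC
    A ↦ B
    B ↦ D
    C ↦ CC
  step 0 ⇒ step 1: CCD ⇒ CC·CC·BAC
    D ↦ BAC

A->B, B->D, C->CC, D->BAC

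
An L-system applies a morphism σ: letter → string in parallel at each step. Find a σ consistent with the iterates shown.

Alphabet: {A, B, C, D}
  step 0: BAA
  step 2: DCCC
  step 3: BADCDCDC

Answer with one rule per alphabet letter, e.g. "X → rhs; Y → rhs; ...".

A->B, B->C, C->DC, D->BA

  step 2 ⇒ step 3: DCCC ⇒ BA·DC·DC·DC
    C ↦ DC
    D ↦ BA
    A ↦ B  (constrained at step 0)
    B ↦ C  (constrained at step 0)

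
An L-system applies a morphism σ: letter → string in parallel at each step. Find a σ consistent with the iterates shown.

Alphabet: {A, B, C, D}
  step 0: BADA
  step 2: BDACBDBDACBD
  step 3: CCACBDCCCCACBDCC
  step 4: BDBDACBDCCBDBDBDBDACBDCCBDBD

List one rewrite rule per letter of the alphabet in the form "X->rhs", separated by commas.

A->AC, B->C, C->BD, D->C

  step 3 ⇒ step 4: CCACBDCCCCACBDCC ⇒ BD·BD·AC·BD·C·C·BD·BD·BD·BD·AC·BD·C·C·BD·BD
    A ↦ AC
    B ↦ C
    C ↦ BD
    D ↦ C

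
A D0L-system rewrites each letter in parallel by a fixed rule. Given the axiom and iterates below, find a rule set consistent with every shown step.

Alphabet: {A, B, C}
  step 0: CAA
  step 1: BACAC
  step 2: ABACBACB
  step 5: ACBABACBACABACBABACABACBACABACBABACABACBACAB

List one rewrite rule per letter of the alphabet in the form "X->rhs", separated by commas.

  step 1 ⇒ step 2: BACAC ⇒ AB·AC·B·AC·B
    A ↦ AC
    B ↦ AB
    C ↦ B

A->AC, B->AB, C->B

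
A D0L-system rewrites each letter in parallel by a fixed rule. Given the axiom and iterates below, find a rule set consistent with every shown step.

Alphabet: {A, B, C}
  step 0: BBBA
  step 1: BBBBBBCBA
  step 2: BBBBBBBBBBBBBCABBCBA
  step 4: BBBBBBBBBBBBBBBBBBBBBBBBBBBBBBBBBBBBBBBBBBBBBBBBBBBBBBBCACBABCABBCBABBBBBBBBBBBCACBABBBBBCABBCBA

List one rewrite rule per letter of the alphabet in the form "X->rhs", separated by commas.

  step 1 ⇒ step 2: BBBBBBCBA ⇒ BB·BB·BB·BB·BB·BB·BCA·BB·CBA
    A ↦ CBA
    B ↦ BB
    C ↦ BCA

A->CBA, B->BB, C->BCA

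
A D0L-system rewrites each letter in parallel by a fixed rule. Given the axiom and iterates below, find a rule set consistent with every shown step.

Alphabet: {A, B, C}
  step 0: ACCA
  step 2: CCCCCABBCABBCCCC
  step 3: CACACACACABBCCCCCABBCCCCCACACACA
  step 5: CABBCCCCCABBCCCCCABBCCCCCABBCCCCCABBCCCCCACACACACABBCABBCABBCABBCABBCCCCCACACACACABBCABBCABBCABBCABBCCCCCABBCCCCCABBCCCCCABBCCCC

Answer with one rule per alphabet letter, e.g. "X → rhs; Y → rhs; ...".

  step 2 ⇒ step 3: CCCCCABBCABBCCCC ⇒ CA·CA·CA·CA·CA·BB·CC·CC·CA·BB·CC·CC·CA·CA·CA·CA
    A ↦ BB
    B ↦ CC
    C ↦ CA

A->BB, B->CC, C->CA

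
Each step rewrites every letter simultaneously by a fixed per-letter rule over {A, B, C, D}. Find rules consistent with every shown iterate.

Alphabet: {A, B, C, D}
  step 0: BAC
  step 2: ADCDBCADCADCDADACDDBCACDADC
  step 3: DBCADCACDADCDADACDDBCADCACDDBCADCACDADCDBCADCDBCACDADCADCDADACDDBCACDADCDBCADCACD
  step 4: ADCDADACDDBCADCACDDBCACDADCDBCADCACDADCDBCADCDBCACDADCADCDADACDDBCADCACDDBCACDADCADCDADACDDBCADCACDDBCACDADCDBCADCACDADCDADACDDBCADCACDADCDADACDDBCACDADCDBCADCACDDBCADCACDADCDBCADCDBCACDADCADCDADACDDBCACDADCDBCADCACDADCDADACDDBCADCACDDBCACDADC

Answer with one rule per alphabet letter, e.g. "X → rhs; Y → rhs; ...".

A->DBC, B->DAD, C->ACD, D->ADC

  step 3 ⇒ step 4: DBCADCACDADCDADACDDBCADCACDDBCADCACDADCDBCADCDBCACDADCADCDADACDDBCACDADCDBCADCACD ⇒ ADC·DAD·ACD·DBC·ADC·ACD·DBC·ACD·ADC·DBC·ADC·ACD·ADC·DBC·ADC·DBC·ACD·ADC·ADC·DAD·ACD·DBC·ADC·ACD·DBC·ACD·ADC·ADC·DAD·ACD·DBC·ADC·ACD·DBC·ACD·ADC·DBC·ADC·ACD·ADC·DAD·ACD·DBC·ADC·ACD·ADC·DAD·ACD·DBC·ACD·ADC·DBC·ADC·ACD·DBC·ADC·ACD·ADC·DBC·ADC·DBC·ACD·ADC·ADC·DAD·ACD·DBC·ACD·ADC·DBC·ADC·ACD·ADC·DAD·ACD·DBC·ADC·ACD·DBC·ACD·ADC
    A ↦ DBC
    B ↦ DAD
    C ↦ ACD
    D ↦ ADC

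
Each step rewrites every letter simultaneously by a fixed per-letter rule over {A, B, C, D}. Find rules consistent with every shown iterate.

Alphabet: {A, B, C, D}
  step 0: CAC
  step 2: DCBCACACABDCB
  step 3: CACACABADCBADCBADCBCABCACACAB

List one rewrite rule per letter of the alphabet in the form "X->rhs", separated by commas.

A->DCB, B->CAB, C->A, D->CAC

  step 2 ⇒ step 3: DCBCACACABDCB ⇒ CAC·A·CAB·A·DCB·A·DCB·A·DCB·CAB·CAC·A·CAB
    A ↦ DCB
    B ↦ CAB
    C ↦ A
    D ↦ CAC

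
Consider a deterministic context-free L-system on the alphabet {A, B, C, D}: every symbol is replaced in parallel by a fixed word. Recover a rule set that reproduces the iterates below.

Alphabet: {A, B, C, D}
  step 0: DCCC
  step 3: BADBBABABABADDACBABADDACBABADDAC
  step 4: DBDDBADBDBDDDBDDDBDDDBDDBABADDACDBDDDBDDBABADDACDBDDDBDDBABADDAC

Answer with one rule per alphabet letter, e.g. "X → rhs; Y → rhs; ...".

  step 3 ⇒ step 4: BADBBABABABADDACBABADDACBABADDAC ⇒ DB·DD·BA·DB·DB·DD·DB·DD·DB·DD·DB·DD·BA·BA·DD·AC·DB·DD·DB·DD·BA·BA·DD·AC·DB·DD·DB·DD·BA·BA·DD·AC
    A ↦ DD
    B ↦ DB
    C ↦ AC
    D ↦ BA

A->DD, B->DB, C->AC, D->BA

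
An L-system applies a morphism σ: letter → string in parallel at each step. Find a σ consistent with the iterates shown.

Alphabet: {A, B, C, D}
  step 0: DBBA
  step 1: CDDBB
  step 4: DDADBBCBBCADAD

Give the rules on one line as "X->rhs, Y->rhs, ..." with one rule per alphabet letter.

  step 0 ⇒ step 1: DBBA ⇒ C·D·D·BB
    A ↦ BB
    B ↦ D
    D ↦ C
    C ↦ AD  (constrained at step 1)

A->BB, B->D, C->AD, D->C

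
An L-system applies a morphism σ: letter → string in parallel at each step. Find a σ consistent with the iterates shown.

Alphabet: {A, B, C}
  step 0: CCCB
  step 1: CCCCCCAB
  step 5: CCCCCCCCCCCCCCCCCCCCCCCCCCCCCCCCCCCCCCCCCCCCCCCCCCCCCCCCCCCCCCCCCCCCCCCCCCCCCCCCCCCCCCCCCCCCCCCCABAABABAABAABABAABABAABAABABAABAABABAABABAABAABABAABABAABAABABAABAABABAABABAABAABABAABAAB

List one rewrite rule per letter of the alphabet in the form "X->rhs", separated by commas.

  step 0 ⇒ step 1: CCCB ⇒ CC·CC·CC·AB
    B ↦ AB
    C ↦ CC
    A ↦ ABA  (constrained at step 1)

A->ABA, B->AB, C->CC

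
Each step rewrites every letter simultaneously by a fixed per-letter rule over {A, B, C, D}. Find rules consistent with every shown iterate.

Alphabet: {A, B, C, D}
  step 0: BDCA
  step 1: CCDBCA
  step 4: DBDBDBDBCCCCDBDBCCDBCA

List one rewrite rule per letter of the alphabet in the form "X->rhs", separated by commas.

A->CA, B->C, C->DB, D->C

  step 0 ⇒ step 1: BDCA ⇒ C·C·DB·CA
    A ↦ CA
    B ↦ C
    C ↦ DB
    D ↦ C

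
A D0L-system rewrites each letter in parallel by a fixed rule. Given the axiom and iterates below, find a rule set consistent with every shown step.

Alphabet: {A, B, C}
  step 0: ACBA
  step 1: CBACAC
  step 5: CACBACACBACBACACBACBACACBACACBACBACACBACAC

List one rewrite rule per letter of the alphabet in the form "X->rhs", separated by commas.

  step 0 ⇒ step 1: ACBA ⇒ C·BA·CA·C
    A ↦ C
    B ↦ CA
    C ↦ BA

A->C, B->CA, C->BA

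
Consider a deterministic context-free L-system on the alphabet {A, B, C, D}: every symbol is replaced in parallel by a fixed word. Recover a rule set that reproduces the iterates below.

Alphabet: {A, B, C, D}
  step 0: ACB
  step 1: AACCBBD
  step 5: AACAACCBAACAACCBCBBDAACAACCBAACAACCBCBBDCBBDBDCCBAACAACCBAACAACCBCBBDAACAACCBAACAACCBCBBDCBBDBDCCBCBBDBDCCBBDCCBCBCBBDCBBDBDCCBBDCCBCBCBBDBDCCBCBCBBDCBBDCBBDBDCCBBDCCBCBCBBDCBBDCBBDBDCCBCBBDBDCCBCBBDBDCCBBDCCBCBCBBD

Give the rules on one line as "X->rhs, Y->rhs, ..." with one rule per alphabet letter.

A->AAC, B->BD, C->CB, D->CCB

  step 0 ⇒ step 1: ACB ⇒ AAC·CB·BD
    A ↦ AAC
    B ↦ BD
    C ↦ CB
    D ↦ CCB  (constrained at step 1)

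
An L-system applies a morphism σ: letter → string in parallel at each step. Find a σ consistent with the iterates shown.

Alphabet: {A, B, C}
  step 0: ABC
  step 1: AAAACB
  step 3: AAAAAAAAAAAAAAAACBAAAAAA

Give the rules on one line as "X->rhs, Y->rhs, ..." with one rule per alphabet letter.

A->AA, B->AA, C->CB

  step 0 ⇒ step 1: ABC ⇒ AA·AA·CB
    A ↦ AA
    B ↦ AA
    C ↦ CB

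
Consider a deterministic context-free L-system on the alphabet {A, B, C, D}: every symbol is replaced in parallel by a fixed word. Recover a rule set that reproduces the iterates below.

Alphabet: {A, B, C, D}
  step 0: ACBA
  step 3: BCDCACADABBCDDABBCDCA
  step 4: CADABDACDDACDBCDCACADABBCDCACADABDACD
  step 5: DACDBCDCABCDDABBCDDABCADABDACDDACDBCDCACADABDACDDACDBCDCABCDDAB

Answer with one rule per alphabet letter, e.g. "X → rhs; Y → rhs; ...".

  step 4 ⇒ step 5: CADABDACDDACDBCDCACADABBCDCACADABDACD ⇒ DA·CD·B·CD·CA·B·CD·DA·B·B·CD·DA·B·CA·DA·B·DA·CD·DA·CD·B·CD·CA·CA·DA·B·DA·CD·DA·CD·B·CD·CA·B·CD·DA·B
    A ↦ CD
    B ↦ CA
    C ↦ DA
    D ↦ B

A->CD, B->CA, C->DA, D->B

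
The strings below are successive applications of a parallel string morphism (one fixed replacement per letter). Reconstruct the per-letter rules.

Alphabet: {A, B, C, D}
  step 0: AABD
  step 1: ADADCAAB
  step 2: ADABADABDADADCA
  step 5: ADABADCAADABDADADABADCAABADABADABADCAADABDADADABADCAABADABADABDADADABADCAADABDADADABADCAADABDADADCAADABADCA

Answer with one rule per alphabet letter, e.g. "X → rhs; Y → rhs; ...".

  step 1 ⇒ step 2: ADADCAAB ⇒ AD·AB·AD·AB·D·AD·AD·CA
    A ↦ AD
    B ↦ CA
    C ↦ D
    D ↦ AB

A->AD, B->CA, C->D, D->AB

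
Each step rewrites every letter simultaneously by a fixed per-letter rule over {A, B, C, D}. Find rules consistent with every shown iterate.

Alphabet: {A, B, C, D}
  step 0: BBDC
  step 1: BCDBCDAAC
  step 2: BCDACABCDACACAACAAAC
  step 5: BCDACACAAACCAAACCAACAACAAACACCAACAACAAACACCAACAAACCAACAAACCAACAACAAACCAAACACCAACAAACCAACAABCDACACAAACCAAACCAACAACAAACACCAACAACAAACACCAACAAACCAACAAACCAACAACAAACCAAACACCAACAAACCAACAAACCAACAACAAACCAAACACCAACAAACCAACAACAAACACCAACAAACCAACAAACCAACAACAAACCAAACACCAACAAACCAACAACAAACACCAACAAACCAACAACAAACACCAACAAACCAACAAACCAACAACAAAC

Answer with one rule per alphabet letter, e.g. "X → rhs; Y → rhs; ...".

A->CAA, B->BCD, C->AC, D->A

  step 1 ⇒ step 2: BCDBCDAAC ⇒ BCD·AC·A·BCD·AC·A·CAA·CAA·AC
    A ↦ CAA
    B ↦ BCD
    C ↦ AC
    D ↦ A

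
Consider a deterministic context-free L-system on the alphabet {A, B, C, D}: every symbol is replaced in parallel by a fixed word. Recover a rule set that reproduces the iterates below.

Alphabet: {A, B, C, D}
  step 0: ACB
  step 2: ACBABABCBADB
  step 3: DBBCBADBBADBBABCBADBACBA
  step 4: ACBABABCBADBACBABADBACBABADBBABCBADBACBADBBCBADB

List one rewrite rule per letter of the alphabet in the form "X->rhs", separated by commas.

A->DB, B->BA, C->BC, D->AC

  step 3 ⇒ step 4: DBBCBADBBADBBABCBADBACBA ⇒ AC·BA·BA·BC·BA·DB·AC·BA·BA·DB·AC·BA·BA·DB·BA·BC·BA·DB·AC·BA·DB·BC·BA·DB
    A ↦ DB
    B ↦ BA
    C ↦ BC
    D ↦ AC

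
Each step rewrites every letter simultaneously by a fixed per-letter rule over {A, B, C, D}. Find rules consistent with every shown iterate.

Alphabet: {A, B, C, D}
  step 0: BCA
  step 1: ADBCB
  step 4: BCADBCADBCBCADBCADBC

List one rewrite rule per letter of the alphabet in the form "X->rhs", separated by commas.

A->B, B->AD, C->BC, D->C

  step 0 ⇒ step 1: BCA ⇒ AD·BC·B
    A ↦ B
    B ↦ AD
    C ↦ BC
    D ↦ C  (constrained at step 1)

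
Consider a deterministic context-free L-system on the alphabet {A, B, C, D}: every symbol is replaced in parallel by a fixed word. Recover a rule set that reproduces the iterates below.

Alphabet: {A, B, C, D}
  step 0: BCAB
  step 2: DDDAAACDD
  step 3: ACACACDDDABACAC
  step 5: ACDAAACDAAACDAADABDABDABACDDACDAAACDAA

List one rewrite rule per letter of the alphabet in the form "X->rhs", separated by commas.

  step 2 ⇒ step 3: DDDAAACDD ⇒ AC·AC·AC·D·D·D·AB·AC·AC
    A ↦ D
    C ↦ AB
    D ↦ AC
    B ↦ AA  (constrained at step 0)

A->D, B->AA, C->AB, D->AC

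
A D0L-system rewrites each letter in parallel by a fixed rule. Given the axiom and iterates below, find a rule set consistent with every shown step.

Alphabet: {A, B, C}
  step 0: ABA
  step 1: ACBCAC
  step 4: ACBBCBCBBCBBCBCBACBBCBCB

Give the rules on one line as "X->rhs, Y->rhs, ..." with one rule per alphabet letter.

A->AC, B->BC, C->B

  step 0 ⇒ step 1: ABA ⇒ AC·BC·AC
    A ↦ AC
    B ↦ BC
    C ↦ B  (constrained at step 1)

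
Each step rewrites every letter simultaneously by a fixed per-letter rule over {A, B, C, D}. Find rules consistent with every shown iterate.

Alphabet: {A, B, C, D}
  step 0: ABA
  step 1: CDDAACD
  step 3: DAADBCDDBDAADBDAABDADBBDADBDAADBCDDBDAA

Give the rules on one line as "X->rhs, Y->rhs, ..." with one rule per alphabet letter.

  step 0 ⇒ step 1: ABA ⇒ CD·DAA·CD
    A ↦ CD
    B ↦ DAA
    C ↦ BDA  (constrained at step 1)
    D ↦ DB  (constrained at step 1)

A->CD, B->DAA, C->BDA, D->DB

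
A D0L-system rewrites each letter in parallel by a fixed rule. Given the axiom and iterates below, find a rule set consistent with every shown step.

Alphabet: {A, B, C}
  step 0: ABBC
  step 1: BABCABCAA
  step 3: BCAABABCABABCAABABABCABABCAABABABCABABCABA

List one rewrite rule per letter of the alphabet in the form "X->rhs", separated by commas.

  step 0 ⇒ step 1: ABBC ⇒ BA·BCA·BCA·A
    A ↦ BA
    B ↦ BCA
    C ↦ A

A->BA, B->BCA, C->A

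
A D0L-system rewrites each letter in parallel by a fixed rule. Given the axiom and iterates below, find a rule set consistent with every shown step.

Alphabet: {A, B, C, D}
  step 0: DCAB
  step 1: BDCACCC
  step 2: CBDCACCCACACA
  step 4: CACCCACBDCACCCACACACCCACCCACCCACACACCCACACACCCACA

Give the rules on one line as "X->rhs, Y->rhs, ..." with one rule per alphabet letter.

  step 1 ⇒ step 2: BDCACCC ⇒ C·BD·CA·CC·CA·CA·CA
    A ↦ CC
    B ↦ C
    C ↦ CA
    D ↦ BD

A->CC, B->C, C->CA, D->BD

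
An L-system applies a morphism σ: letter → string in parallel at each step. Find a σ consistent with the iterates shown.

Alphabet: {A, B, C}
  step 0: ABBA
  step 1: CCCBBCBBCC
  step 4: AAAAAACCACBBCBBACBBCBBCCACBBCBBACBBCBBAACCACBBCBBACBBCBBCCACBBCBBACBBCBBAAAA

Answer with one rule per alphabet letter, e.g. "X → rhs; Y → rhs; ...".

  step 0 ⇒ step 1: ABBA ⇒ CC·CBB·CBB·CC
    A ↦ CC
    B ↦ CBB
    C ↦ A  (constrained at step 1)

A->CC, B->CBB, C->A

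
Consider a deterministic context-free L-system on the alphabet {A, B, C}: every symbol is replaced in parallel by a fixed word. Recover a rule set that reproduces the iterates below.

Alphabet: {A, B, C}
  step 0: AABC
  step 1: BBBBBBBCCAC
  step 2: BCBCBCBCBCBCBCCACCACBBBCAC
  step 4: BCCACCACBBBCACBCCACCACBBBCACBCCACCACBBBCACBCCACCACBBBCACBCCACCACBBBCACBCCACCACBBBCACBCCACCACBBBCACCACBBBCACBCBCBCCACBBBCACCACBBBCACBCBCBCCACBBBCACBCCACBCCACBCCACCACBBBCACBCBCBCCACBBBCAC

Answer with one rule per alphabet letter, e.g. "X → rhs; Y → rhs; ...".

A->BBB, B->BC, C->CAC

  step 1 ⇒ step 2: BBBBBBBCCAC ⇒ BC·BC·BC·BC·BC·BC·BC·CAC·CAC·BBB·CAC
    A ↦ BBB
    B ↦ BC
    C ↦ CAC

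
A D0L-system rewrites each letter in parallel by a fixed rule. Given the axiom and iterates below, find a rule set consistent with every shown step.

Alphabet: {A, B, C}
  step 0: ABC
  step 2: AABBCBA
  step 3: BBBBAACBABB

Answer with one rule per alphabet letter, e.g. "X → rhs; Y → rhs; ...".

A->BB, B->A, C->CB

  step 2 ⇒ step 3: AABBCBA ⇒ BB·BB·A·A·CB·A·BB
    A ↦ BB
    B ↦ A
    C ↦ CB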